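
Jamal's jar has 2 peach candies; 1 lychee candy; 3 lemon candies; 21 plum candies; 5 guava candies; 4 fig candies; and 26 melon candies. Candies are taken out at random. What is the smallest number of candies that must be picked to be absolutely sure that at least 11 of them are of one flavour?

An adversary could hand out at most 10 candies per flavour (5 flavours run out sooner): 2 + 1 + 3 + 10 + 5 + 4 + 10 = 35 candies and still no flavour has 11.
One more candy lands in a flavour already at 10, so 36 draws are enough and 35 are not.

36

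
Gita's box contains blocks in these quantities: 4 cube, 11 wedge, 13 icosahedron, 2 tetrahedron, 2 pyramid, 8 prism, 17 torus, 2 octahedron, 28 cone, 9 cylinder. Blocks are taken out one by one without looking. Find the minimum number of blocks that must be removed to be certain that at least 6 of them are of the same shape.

41

An adversary could hand out at most 5 blocks per shape (4 shapes run out sooner): 4 + 5 + 5 + 2 + 2 + 5 + 5 + 2 + 5 + 5 = 40 blocks and still no shape has 6.
One more block lands in a shape already at 5, so 41 draws are enough and 40 are not.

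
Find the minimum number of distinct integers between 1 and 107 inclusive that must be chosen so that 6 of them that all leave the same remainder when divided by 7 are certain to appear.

36

The 7 residue classes mod 7 are the pigeonholes.
With 35 integers one could put 5 in each residue class and have no class reach 6.
The 36th integer pushes some class to 6, so 7·5 + 1 = 36.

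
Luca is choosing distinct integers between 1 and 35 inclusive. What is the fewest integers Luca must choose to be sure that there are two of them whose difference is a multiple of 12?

13

Integers whose pairwise differences are multiples of 12 are exactly those sharing a remainder mod 12. By pigeonhole, the 12 residue classes mod 12 are the pigeonholes.
With 12 integers one could put 1 in each residue class and have no class reach 2.
The 13th integer pushes some class to 2, so 12·1 + 1 = 13.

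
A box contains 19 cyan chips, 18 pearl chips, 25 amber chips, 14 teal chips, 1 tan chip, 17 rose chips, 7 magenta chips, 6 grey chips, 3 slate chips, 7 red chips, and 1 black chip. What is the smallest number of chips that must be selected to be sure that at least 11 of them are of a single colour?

76

By the pigeonhole principle, the 11 colours are the holes; the chips drawn are the pigeons.
To avoid 11 of any one colour, the worst case takes at most 10 of each colour, or every chip of a colour that has fewer than 10.
That gives 10 + 10 + 10 + 10 + 1 + 10 + 7 + 6 + 3 + 7 + 1 = 75 chips with no colour reaching 11.
The next chip forces some colour to 11, so 75 + 1 = 76.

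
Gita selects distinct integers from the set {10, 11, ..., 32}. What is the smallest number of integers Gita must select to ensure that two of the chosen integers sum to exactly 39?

14

A set avoiding the sum 39 can contain at most one of each pair {x, 39−x}, plus the 3 elements whose complement lies outside the range.
The integers 20, …, 32 (13 of them) are such a set: any two sum to at least 20+21 = 41 > 39.
Any 14th integer completes one of the 10 pairs, so 14 choices force a sum of 39.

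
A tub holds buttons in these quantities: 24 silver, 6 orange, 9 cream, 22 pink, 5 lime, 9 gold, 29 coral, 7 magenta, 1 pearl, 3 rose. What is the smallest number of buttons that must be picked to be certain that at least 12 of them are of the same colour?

Put each drawn button into a box by colour. The largest draw with every box below 12 takes min(count, 11) from each colour; colours with fewer than 11 contribute all they have.
Σ min(cᵢ, 11) = 11 + 6 + 9 + 11 + 5 + 9 + 11 + 7 + 1 + 3 = 73.
Draw number 73 + 1 = 74 must push one box to 12.

74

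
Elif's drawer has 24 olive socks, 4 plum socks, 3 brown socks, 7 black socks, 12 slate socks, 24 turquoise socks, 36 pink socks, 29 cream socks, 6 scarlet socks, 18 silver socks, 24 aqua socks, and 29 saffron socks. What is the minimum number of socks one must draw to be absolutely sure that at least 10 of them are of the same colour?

93

An adversary could hand out at most 9 socks per colour (4 colours run out sooner): 9 + 4 + 3 + 7 + 9 + 9 + 9 + 9 + 6 + 9 + 9 + 9 = 92 socks and still no colour has 10.
By pigeonhole, one more sock lands in a colour already at 9, so 93 draws are enough and 92 are not.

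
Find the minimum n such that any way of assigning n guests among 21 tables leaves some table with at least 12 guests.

With 231 guests one could put exactly 11 in each of the 21 tables, and no table would reach 12.
Pigeonhole: one more guest must land in a table that already has 11, giving it 12.
So 21 × 11 + 1 = 232 guests are required.

232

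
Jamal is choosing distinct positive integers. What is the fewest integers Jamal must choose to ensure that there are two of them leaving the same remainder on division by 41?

The 41 residue classes mod 41 are the pigeonholes.
With 41 integers one could put 1 in each residue class and have no class reach 2.
The 42nd integer pushes some class to 2, so 41·1 + 1 = 42.

42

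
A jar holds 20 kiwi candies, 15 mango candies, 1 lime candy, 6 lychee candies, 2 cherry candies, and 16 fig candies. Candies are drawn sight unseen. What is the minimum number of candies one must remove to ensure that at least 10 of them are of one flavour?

An adversary could hand out at most 9 candies per flavour (lime, lychee, cherry run out sooner): 9 + 9 + 1 + 6 + 2 + 9 = 36 candies and still no flavour has 10.
One more candy lands in a flavour already at 9, so 37 draws are enough and 36 are not.

37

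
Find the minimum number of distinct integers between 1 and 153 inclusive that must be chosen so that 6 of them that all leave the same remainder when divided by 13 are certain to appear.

66

By pigeonhole, the 13 residue classes mod 13 are the pigeonholes.
With 65 integers one could put 5 in each residue class and have no class reach 6.
The 66th integer pushes some class to 6, so 13·5 + 1 = 66.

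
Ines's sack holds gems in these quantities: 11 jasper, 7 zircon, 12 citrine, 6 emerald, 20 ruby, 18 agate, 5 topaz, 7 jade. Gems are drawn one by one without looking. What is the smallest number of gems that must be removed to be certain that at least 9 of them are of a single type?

By the pigeonhole principle, the 8 types are the holes; the gems drawn are the pigeons.
To avoid 9 of any one type, the worst case takes at most 8 of each type, or every gem of a type that has fewer than 8.
That gives 8 + 7 + 8 + 6 + 8 + 8 + 5 + 7 = 57 gems with no type reaching 9.
The next gem forces some type to 9, so 57 + 1 = 58.

58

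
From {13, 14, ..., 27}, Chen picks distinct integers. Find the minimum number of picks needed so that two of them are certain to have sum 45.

Two chosen integers sum to 45 exactly when both halves of some pair {x, 45−x} with 18 ≤ x ≤ 45−x ≤ 27 are chosen — 5 such pairs.
The remaining 5 elements (those with no distinct partner in range) can never complete a 45-sum, so the worst case takes all of them and one from each pair: 5 + 5 = 10.
The 11th integer has to be the second member of some pair, so 10 + 1 = 11.

11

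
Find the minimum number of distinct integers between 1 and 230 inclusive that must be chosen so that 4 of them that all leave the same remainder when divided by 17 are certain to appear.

52

Pigeonhole: the 17 residue classes mod 17 are the pigeonholes.
With 51 integers one could put 3 in each residue class and have no class reach 4.
The 52nd integer pushes some class to 4, so 17·3 + 1 = 52.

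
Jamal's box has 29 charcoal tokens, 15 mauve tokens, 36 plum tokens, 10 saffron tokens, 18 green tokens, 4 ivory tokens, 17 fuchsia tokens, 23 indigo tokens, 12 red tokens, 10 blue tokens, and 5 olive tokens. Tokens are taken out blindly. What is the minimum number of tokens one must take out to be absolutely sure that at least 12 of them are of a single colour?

107

An adversary could hand out at most 11 tokens per colour (4 colours run out sooner): 11 + 11 + 11 + 10 + 11 + 4 + 11 + 11 + 11 + 10 + 5 = 106 tokens and still no colour has 12.
One more token lands in a colour already at 11, so 107 draws are enough and 106 are not.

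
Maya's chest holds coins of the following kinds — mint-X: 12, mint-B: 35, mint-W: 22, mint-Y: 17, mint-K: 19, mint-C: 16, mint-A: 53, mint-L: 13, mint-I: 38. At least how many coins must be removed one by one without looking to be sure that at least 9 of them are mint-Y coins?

In the worst case for collecting mint-Y coins, every non-mint-Y coin comes out first.
There are 12 + 35 + 22 + 19 + 16 + 53 + 13 + 38 = 208 non-mint-Y coins altogether.
After those, each further coin must be mint-Y, so 208 + 9 = 217 draws guarantee 9 mint-Y coins.

217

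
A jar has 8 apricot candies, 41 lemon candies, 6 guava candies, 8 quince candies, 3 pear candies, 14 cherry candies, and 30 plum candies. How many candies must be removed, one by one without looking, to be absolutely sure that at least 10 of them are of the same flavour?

53

By pigeonhole, put each drawn candy into a box by flavour. The largest draw with every box below 10 takes min(count, 9) from each flavour; flavours with fewer than 9 contribute all they have.
Σ min(cᵢ, 9) = 8 + 9 + 6 + 8 + 3 + 9 + 9 = 52.
Draw number 52 + 1 = 53 must push one box to 10.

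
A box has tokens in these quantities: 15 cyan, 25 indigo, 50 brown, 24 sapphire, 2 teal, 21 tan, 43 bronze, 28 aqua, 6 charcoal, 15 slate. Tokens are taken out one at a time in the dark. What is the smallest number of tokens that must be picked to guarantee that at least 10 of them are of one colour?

81

An adversary could hand out at most 9 tokens per colour (teal, charcoal run out sooner): 9 + 9 + 9 + 9 + 2 + 9 + 9 + 9 + 6 + 9 = 80 tokens and still no colour has 10.
Pigeonhole: one more token lands in a colour already at 9, so 81 draws are enough and 80 are not.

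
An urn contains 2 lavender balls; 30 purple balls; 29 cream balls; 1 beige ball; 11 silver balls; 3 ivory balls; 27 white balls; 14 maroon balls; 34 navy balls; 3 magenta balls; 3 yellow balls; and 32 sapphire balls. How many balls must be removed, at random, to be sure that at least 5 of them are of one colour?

41

An adversary could hand out at most 4 balls per colour (5 colours run out sooner): 2 + 4 + 4 + 1 + 4 + 3 + 4 + 4 + 4 + 3 + 3 + 4 = 40 balls and still no colour has 5.
Pigeonhole: one more ball lands in a colour already at 4, so 41 draws are enough and 40 are not.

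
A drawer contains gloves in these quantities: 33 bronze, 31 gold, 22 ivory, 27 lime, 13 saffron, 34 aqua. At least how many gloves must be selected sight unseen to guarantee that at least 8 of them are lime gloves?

141

In the worst case for collecting lime gloves, every non-lime glove comes out first.
There are 33 + 31 + 22 + 13 + 34 = 133 non-lime gloves altogether.
After those, each further glove must be lime, so 133 + 8 = 141 draws guarantee 8 lime gloves.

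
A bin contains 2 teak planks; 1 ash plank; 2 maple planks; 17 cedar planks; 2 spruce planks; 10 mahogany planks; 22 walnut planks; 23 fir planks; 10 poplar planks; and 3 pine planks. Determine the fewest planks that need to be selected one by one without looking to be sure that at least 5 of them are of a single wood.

31

The 10 woods are the holes; the planks drawn are the pigeons.
To avoid 5 of any one wood, the worst case takes at most 4 of each wood, or every plank of a wood that has fewer than 4.
That gives 2 + 1 + 2 + 4 + 2 + 4 + 4 + 4 + 4 + 3 = 30 planks with no wood reaching 5.
The next plank forces some wood to 5, so 30 + 1 = 31.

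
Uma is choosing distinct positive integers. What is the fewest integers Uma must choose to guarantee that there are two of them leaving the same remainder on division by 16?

17

The 16 residue classes mod 16 are the pigeonholes.
With 16 integers one could put 1 in each residue class and have no class reach 2.
The 17th integer pushes some class to 2, so 16·1 + 1 = 17.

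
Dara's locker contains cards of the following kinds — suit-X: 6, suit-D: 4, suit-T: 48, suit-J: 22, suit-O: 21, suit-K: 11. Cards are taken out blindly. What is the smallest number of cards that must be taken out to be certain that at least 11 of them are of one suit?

51

An adversary could hand out at most 10 cards per suit (suit-X, suit-D run out sooner): 6 + 4 + 10 + 10 + 10 + 10 = 50 cards and still no suit has 11.
One more card lands in a suit already at 10, so 51 draws are enough and 50 are not.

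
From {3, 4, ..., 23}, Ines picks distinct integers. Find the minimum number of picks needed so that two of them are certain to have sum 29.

13

Two chosen integers sum to 29 exactly when both halves of some pair {x, 29−x} with 6 ≤ x ≤ 29−x ≤ 23 are chosen — 9 such pairs.
The remaining 3 elements (those with no distinct partner in range) can never complete a 29-sum, so the worst case takes all of them and one from each pair: 3 + 9 = 12.
The 13th integer has to be the second member of some pair, so 12 + 1 = 13.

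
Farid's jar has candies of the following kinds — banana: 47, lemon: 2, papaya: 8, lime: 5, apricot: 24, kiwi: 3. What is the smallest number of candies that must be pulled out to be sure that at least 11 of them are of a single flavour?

The 6 flavours are the holes; the candies drawn are the pigeons.
To avoid 11 of any one flavour, the worst case takes at most 10 of each flavour, or every candy of a flavour that has fewer than 10.
That gives 10 + 2 + 8 + 5 + 10 + 3 = 38 candies with no flavour reaching 11.
The next candy forces some flavour to 11, so 38 + 1 = 39.

39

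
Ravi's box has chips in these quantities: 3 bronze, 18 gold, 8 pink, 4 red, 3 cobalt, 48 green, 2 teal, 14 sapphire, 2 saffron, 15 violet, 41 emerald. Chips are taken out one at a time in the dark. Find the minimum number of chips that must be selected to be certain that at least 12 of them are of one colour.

The 11 colours are the holes; the chips drawn are the pigeons.
To avoid 12 of any one colour, the worst case takes at most 11 of each colour, or every chip of a colour that has fewer than 11.
That gives 3 + 11 + 8 + 4 + 3 + 11 + 2 + 11 + 2 + 11 + 11 = 77 chips with no colour reaching 12.
The next chip forces some colour to 12, so 77 + 1 = 78.

78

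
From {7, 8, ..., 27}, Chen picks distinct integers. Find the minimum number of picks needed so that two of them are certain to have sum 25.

16

A set avoiding the sum 25 can contain at most one of each pair {x, 25−x}, plus the 9 elements whose complement lies outside the range.
The integers 13, …, 27 (15 of them) are such a set: any two sum to at least 13+14 = 27 > 25.
By the pigeonhole principle, any 16th integer completes one of the 6 pairs, so 16 choices force a sum of 25.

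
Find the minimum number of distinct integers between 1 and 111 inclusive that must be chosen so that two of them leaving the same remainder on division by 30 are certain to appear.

Pigeonhole: the 30 residue classes mod 30 are the pigeonholes.
With 30 integers one could put 1 in each residue class and have no class reach 2.
The 31st integer pushes some class to 2, so 30·1 + 1 = 31.

31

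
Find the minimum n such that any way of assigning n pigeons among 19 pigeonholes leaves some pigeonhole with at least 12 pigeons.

With 209 pigeons one could put exactly 11 in each of the 19 pigeonholes, and no pigeonhole would reach 12.
Pigeonhole: one more pigeon must land in a pigeonhole that already has 11, giving it 12.
So 19 × 11 + 1 = 210 pigeons are required.

210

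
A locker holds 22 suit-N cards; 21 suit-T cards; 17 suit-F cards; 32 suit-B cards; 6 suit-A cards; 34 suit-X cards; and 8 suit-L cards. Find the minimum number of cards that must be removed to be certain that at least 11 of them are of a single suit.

The 7 suits are the holes; the cards drawn are the pigeons.
To avoid 11 of any one suit, the worst case takes at most 10 of each suit, or every card of a suit that has fewer than 10.
That gives 10 + 10 + 10 + 10 + 6 + 10 + 8 = 64 cards with no suit reaching 11.
The next card forces some suit to 11, so 64 + 1 = 65.

65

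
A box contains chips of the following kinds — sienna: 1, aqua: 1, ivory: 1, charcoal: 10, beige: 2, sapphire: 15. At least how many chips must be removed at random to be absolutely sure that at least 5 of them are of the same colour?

By pigeonhole, put each drawn chip into a box by colour. The largest draw with every box below 5 takes min(count, 4) from each colour; colours with fewer than 4 contribute all they have.
Σ min(cᵢ, 4) = 1 + 1 + 1 + 4 + 2 + 4 = 13.
Draw number 13 + 1 = 14 must push one box to 5.

14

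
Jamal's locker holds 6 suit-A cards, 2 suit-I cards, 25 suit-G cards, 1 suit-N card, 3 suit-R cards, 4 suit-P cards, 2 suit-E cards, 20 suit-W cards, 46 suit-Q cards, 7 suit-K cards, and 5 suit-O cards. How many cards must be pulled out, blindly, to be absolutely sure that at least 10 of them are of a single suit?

58

Pigeonhole: the 11 suits are the holes; the cards drawn are the pigeons.
To avoid 10 of any one suit, the worst case takes at most 9 of each suit, or every card of a suit that has fewer than 9.
That gives 6 + 2 + 9 + 1 + 3 + 4 + 2 + 9 + 9 + 7 + 5 = 57 cards with no suit reaching 10.
The next card forces some suit to 10, so 57 + 1 = 58.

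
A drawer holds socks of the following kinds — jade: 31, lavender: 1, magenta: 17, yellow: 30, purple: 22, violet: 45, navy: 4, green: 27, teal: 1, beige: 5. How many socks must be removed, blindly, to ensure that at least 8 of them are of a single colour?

An adversary could hand out at most 7 socks per colour (4 colours run out sooner): 7 + 1 + 7 + 7 + 7 + 7 + 4 + 7 + 1 + 5 = 53 socks and still no colour has 8.
By pigeonhole, one more sock lands in a colour already at 7, so 54 draws are enough and 53 are not.

54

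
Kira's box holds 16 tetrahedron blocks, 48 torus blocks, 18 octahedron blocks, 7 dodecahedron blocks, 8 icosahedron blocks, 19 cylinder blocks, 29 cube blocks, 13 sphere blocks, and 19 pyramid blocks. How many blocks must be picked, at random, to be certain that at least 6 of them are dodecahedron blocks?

176

In the worst case for collecting dodecahedron blocks, every non-dodecahedron block comes out first.
There are 16 + 48 + 18 + 8 + 19 + 29 + 13 + 19 = 170 non-dodecahedron blocks altogether.
After those, each further block must be dodecahedron, so 170 + 6 = 176 draws guarantee 6 dodecahedron blocks.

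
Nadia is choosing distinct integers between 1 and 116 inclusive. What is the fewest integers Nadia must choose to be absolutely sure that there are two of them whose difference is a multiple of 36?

37

Integers whose pairwise differences are multiples of 36 are exactly those sharing a remainder mod 36. The 36 residue classes mod 36 are the pigeonholes.
With 36 integers one could put 1 in each residue class and have no class reach 2.
The 37th integer pushes some class to 2, so 36·1 + 1 = 37.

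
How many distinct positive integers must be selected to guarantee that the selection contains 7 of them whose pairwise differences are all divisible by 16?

97

Integers whose pairwise differences are multiples of 16 are exactly those sharing a remainder mod 16. Pigeonhole: the 16 residue classes mod 16 are the pigeonholes.
With 96 integers one could put 6 in each residue class and have no class reach 7.
The 97th integer pushes some class to 7, so 16·6 + 1 = 97.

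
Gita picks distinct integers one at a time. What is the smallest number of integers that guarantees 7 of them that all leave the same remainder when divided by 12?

By pigeonhole, the 12 residue classes mod 12 are the pigeonholes.
With 72 integers one could put 6 in each residue class and have no class reach 7.
The 73rd integer pushes some class to 7, so 12·6 + 1 = 73.

73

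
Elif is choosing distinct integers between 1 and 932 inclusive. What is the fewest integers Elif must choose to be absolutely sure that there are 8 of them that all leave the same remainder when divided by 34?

The 34 residue classes mod 34 are the pigeonholes.
With 238 integers one could put 7 in each residue class and have no class reach 8.
The 239th integer pushes some class to 8, so 34·7 + 1 = 239.

239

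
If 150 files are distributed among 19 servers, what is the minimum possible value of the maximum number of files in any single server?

By pigeonhole, the 19 servers are the holes and the 150 files are the pigeons.
If every server held at most 7 files, the total would be at most 19 × 7 = 133, which is less than 150.
So some server holds at least ⌈150/19⌉ = 8 files.

8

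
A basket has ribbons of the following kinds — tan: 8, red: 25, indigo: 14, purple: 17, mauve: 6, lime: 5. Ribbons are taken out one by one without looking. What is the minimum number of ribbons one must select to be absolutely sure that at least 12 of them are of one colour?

53

By the pigeonhole principle, the 6 colours are the holes; the ribbons drawn are the pigeons.
To avoid 12 of any one colour, the worst case takes at most 11 of each colour, or every ribbon of a colour that has fewer than 11.
That gives 8 + 11 + 11 + 11 + 6 + 5 = 52 ribbons with no colour reaching 12.
The next ribbon forces some colour to 12, so 52 + 1 = 53.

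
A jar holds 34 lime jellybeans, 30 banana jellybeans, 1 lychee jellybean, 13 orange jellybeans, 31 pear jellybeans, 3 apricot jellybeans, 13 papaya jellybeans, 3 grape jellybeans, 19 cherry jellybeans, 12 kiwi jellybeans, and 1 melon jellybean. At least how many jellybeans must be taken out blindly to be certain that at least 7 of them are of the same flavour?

By pigeonhole, put each drawn jellybean into a box by flavour. The largest draw with every box below 7 takes min(count, 6) from each flavour; flavours with fewer than 6 contribute all they have.
Σ min(cᵢ, 6) = 6 + 6 + 1 + 6 + 6 + 3 + 6 + 3 + 6 + 6 + 1 = 50.
Draw number 50 + 1 = 51 must push one box to 7.

51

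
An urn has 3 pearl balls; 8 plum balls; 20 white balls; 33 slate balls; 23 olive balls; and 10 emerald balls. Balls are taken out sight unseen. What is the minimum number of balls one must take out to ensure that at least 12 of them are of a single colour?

An adversary could hand out at most 11 balls per colour (pearl, plum, emerald run out sooner): 3 + 8 + 11 + 11 + 11 + 10 = 54 balls and still no colour has 12.
By pigeonhole, one more ball lands in a colour already at 11, so 55 draws are enough and 54 are not.

55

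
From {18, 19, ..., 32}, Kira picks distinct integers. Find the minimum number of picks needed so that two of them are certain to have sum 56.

Group the elements by complementary pair {x, 56−x}: {24,32}, {25,31}, {26,30}, …, giving 4 two-element pairs, the single value 28 (it cannot pair with itself since the integers are distinct), and 6 integers whose partner 56−x falls outside [18,32].
Pigeonhole: treating each of those 11 groups as a pigeonhole, one can pick one integer per group — 11 integers — with no two summing to 56.
The 12th integer lands in an occupied pair, forcing a sum of 56.

12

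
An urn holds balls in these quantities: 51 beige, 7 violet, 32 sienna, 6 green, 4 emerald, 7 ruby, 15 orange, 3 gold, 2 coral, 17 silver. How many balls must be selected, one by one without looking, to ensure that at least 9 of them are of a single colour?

62

The 10 colours are the holes; the balls drawn are the pigeons.
To avoid 9 of any one colour, the worst case takes at most 8 of each colour, or every ball of a colour that has fewer than 8.
That gives 8 + 7 + 8 + 6 + 4 + 7 + 8 + 3 + 2 + 8 = 61 balls with no colour reaching 9.
The next ball forces some colour to 9, so 61 + 1 = 62.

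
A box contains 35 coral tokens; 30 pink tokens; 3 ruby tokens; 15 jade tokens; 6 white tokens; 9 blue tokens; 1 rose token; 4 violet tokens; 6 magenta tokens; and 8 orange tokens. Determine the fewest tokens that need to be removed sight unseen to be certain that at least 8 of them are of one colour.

56

Pigeonhole: the 10 colours are the holes; the tokens drawn are the pigeons.
To avoid 8 of any one colour, the worst case takes at most 7 of each colour, or every token of a colour that has fewer than 7.
That gives 7 + 7 + 3 + 7 + 6 + 7 + 1 + 4 + 6 + 7 = 55 tokens with no colour reaching 8.
The next token forces some colour to 8, so 55 + 1 = 56.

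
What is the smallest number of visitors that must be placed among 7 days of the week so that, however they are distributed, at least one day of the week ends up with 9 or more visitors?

With 56 visitors one could put exactly 8 in each of the 7 days of the week, and no day of the week would reach 9.
By pigeonhole, one more visitor must land in a day of the week that already has 8, giving it 9.
So 7 × 8 + 1 = 57 visitors are required.

57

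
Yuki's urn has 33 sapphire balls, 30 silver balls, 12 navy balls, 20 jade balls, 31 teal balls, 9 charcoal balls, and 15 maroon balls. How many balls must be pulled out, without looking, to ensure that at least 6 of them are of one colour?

36

Pigeonhole: put each drawn ball into a box by colour. The largest draw with every box below 6 takes min(count, 5) from each colour.
Σ min(cᵢ, 5) = 5 + 5 + 5 + 5 + 5 + 5 + 5 = 35.
Draw number 35 + 1 = 36 must push one box to 6.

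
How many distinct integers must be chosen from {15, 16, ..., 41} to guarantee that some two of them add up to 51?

17

Group the elements by complementary pair {x, 51−x}: {15,36}, {16,35}, {17,34}, …, giving 11 two-element pairs and 5 integers whose partner 51−x falls outside [15,41].
Treating each of those 16 groups as a pigeonhole, one can pick one integer per group — 16 integers — with no two summing to 51.
The 17th integer lands in an occupied pair, forcing a sum of 51.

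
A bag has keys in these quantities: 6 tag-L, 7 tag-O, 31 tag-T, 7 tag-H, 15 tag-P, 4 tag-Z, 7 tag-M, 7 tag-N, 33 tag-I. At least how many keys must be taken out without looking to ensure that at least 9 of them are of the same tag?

Pigeonhole: the 9 tags are the holes; the keys drawn are the pigeons.
To avoid 9 of any one tag, the worst case takes at most 8 of each tag, or every key of a tag that has fewer than 8.
That gives 6 + 7 + 8 + 7 + 8 + 4 + 7 + 7 + 8 = 62 keys with no tag reaching 9.
The next key forces some tag to 9, so 62 + 1 = 63.

63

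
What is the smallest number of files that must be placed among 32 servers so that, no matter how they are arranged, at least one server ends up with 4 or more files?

With 96 files one could put exactly 3 in each of the 32 servers, and no server would reach 4.
By pigeonhole, one more file must land in a server that already has 3, giving it 4.
So 32 × 3 + 1 = 97 files are required.

97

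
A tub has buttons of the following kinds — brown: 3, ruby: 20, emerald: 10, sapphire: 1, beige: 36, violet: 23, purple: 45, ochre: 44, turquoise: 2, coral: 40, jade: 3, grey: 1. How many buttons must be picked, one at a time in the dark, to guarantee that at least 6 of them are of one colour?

By pigeonhole, put each drawn button into a box by colour. The largest draw with every box below 6 takes min(count, 5) from each colour; colours with fewer than 5 contribute all they have.
Σ min(cᵢ, 5) = 3 + 5 + 5 + 1 + 5 + 5 + 5 + 5 + 2 + 5 + 3 + 1 = 45.
Draw number 45 + 1 = 46 must push one box to 6.

46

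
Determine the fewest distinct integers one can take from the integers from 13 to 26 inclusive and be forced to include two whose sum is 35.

Two chosen integers sum to 35 exactly when both halves of some pair {x, 35−x} with 13 ≤ x ≤ 35−x ≤ 22 are chosen — 5 such pairs.
The remaining 4 elements (those with no distinct partner in range) can never complete a 35-sum, so the worst case takes all of them and one from each pair: 4 + 5 = 9.
By the pigeonhole principle, the 10th integer has to be the second member of some pair, so 9 + 1 = 10.

10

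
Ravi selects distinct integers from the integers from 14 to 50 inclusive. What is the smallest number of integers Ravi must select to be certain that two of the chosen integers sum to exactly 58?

Two chosen integers sum to 58 exactly when both halves of some pair {x, 58−x} with 14 ≤ x ≤ 58−x ≤ 44 are chosen — 15 such pairs.
The remaining 7 elements (those with no distinct partner in range) can never complete a 58-sum, so the worst case takes all of them and one from each pair: 7 + 15 = 22.
The 23rd integer has to be the second member of some pair, so 22 + 1 = 23.

23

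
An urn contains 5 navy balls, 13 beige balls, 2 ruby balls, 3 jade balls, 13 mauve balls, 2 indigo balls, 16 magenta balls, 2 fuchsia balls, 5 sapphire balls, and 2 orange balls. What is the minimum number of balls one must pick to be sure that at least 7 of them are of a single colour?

40

Put each drawn ball into a box by colour. The largest draw with every box below 7 takes min(count, 6) from each colour; colours with fewer than 6 contribute all they have.
Σ min(cᵢ, 6) = 5 + 6 + 2 + 3 + 6 + 2 + 6 + 2 + 5 + 2 = 39.
Draw number 39 + 1 = 40 must push one box to 7.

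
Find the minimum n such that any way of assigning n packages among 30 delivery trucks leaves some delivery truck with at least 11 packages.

With 300 packages one could put exactly 10 in each of the 30 delivery trucks, and no delivery truck would reach 11.
By pigeonhole, one more package must land in a delivery truck that already has 10, giving it 11.
So 30 × 10 + 1 = 301 packages are required.

301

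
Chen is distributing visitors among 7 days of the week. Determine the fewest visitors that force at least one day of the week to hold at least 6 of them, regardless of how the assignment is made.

With 35 visitors one could put exactly 5 in each of the 7 days of the week, and no day of the week would reach 6.
Pigeonhole: one more visitor must land in a day of the week that already has 5, giving it 6.
So 7 × 5 + 1 = 36 visitors are required.

36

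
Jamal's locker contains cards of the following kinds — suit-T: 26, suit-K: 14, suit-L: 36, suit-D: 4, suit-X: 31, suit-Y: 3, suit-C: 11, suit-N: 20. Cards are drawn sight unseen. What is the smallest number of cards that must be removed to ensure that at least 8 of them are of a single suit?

50

An adversary could hand out at most 7 cards per suit (suit-D, suit-Y run out sooner): 7 + 7 + 7 + 4 + 7 + 3 + 7 + 7 = 49 cards and still no suit has 8.
One more card lands in a suit already at 7, so 50 draws are enough and 49 are not.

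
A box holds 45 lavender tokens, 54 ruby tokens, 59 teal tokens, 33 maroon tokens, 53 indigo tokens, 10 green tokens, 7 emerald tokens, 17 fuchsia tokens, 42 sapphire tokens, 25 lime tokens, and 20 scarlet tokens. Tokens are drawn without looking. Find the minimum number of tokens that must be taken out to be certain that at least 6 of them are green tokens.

In the worst case for collecting green tokens, every non-green token comes out first.
There are 45 + 54 + 59 + 33 + 53 + 7 + 17 + 42 + 25 + 20 = 355 non-green tokens altogether.
After those, each further token must be green, so 355 + 6 = 361 draws guarantee 6 green tokens.

361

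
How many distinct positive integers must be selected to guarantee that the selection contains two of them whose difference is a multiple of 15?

16

Integers whose pairwise differences are multiples of 15 are exactly those sharing a remainder mod 15. By the pigeonhole principle, the 15 residue classes mod 15 are the pigeonholes.
With 15 integers one could put 1 in each residue class and have no class reach 2.
The 16th integer pushes some class to 2, so 15·1 + 1 = 16.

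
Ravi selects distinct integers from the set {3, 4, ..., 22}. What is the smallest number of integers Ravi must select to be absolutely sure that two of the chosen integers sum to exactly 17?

15

Group the elements by complementary pair {x, 17−x}: {3,14}, {4,13}, {5,12}, …, giving 6 two-element pairs and 8 integers whose partner 17−x falls outside [3,22].
By pigeonhole, treating each of those 14 groups as a pigeonhole, one can pick one integer per group — 14 integers — with no two summing to 17.
The 15th integer lands in an occupied pair, forcing a sum of 17.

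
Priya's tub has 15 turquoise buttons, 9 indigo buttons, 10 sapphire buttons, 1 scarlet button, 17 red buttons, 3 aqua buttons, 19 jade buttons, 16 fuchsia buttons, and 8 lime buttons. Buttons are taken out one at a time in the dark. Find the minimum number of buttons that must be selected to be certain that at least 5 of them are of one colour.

Put each drawn button into a box by colour. The largest draw with every box below 5 takes min(count, 4) from each colour; colours with fewer than 4 contribute all they have.
Σ min(cᵢ, 4) = 4 + 4 + 4 + 1 + 4 + 3 + 4 + 4 + 4 = 32.
Draw number 32 + 1 = 33 must push one box to 5.

33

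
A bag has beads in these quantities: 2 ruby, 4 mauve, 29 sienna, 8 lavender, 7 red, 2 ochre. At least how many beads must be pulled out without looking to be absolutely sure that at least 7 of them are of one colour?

27

The 6 colours are the holes; the beads drawn are the pigeons.
To avoid 7 of any one colour, the worst case takes at most 6 of each colour, or every bead of a colour that has fewer than 6.
That gives 2 + 4 + 6 + 6 + 6 + 2 = 26 beads with no colour reaching 7.
The next bead forces some colour to 7, so 26 + 1 = 27.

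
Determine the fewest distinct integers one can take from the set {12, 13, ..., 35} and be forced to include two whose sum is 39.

17

Two chosen integers sum to 39 exactly when both halves of some pair {x, 39−x} with 12 ≤ x ≤ 39−x ≤ 27 are chosen — 8 such pairs.
The remaining 8 elements (those with no distinct partner in range) can never complete a 39-sum, so the worst case takes all of them and one from each pair: 8 + 8 = 16.
The 17th integer has to be the second member of some pair, so 16 + 1 = 17.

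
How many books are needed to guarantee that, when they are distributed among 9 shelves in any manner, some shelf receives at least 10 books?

With 81 books one could put exactly 9 in each of the 9 shelves, and no shelf would reach 10.
One more book must land in a shelf that already has 9, giving it 10.
So 9 × 9 + 1 = 82 books are required.

82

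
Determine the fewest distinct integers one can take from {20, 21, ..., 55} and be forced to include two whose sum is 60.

27

A set avoiding the sum 60 can contain at most one of each pair {x, 60−x}, plus the 16 elements whose complement lies outside the range or equal to its own complement.
The integers 30, …, 55 (26 of them) are such a set: any two sum to at least 30+31 = 61 > 60.
Any 27th integer completes one of the 10 pairs, so 27 choices force a sum of 60.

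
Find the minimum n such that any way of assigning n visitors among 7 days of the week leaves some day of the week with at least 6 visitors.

With 35 visitors one could put exactly 5 in each of the 7 days of the week, and no day of the week would reach 6.
One more visitor must land in a day of the week that already has 5, giving it 6.
So 7 × 5 + 1 = 36 visitors are required.

36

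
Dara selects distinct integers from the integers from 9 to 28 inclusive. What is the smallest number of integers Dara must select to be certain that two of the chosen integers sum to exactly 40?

Two chosen integers sum to 40 exactly when both halves of some pair {x, 40−x} with 12 ≤ x ≤ 40−x ≤ 28 are chosen — 8 such pairs.
The remaining 4 elements (those with no distinct partner in range) can never complete a 40-sum, so the worst case takes all of them and one from each pair: 4 + 8 = 12.
The 13th integer has to be the second member of some pair, so 12 + 1 = 13.

13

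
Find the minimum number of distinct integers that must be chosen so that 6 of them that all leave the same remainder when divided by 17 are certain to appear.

The 17 residue classes mod 17 are the pigeonholes.
With 85 integers one could put 5 in each residue class and have no class reach 6.
The 86th integer pushes some class to 6, so 17·5 + 1 = 86.

86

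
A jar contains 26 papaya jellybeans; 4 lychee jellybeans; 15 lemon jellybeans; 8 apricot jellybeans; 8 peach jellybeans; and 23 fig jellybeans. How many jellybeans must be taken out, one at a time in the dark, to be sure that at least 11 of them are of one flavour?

51

Put each drawn jellybean into a box by flavour. The largest draw with every box below 11 takes min(count, 10) from each flavour; flavours with fewer than 10 contribute all they have.
Σ min(cᵢ, 10) = 10 + 4 + 10 + 8 + 8 + 10 = 50.
Draw number 50 + 1 = 51 must push one box to 11.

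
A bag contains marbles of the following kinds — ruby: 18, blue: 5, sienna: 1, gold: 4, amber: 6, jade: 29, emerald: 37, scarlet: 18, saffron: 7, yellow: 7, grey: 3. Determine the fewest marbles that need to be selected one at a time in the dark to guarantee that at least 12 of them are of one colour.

78

By pigeonhole, the 11 colours are the holes; the marbles drawn are the pigeons.
To avoid 12 of any one colour, the worst case takes at most 11 of each colour, or every marble of a colour that has fewer than 11.
That gives 11 + 5 + 1 + 4 + 6 + 11 + 11 + 11 + 7 + 7 + 3 = 77 marbles with no colour reaching 12.
The next marble forces some colour to 12, so 77 + 1 = 78.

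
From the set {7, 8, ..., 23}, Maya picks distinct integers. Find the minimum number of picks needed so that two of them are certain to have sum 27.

11

Two chosen integers sum to 27 exactly when both halves of some pair {x, 27−x} with 7 ≤ x ≤ 27−x ≤ 20 are chosen — 7 such pairs.
The remaining 3 elements (those with no distinct partner in range) can never complete a 27-sum, so the worst case takes all of them and one from each pair: 3 + 7 = 10.
The 11th integer has to be the second member of some pair, so 10 + 1 = 11.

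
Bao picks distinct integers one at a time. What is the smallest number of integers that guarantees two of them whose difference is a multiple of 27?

Integers whose pairwise differences are multiples of 27 are exactly those sharing a remainder mod 27. Pigeonhole: the 27 residue classes mod 27 are the pigeonholes.
With 27 integers one could put 1 in each residue class and have no class reach 2.
The 28th integer pushes some class to 2, so 27·1 + 1 = 28.

28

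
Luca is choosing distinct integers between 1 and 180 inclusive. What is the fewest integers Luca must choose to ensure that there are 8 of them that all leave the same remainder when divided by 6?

Pigeonhole: the 6 residue classes mod 6 are the pigeonholes.
With 42 integers one could put 7 in each residue class and have no class reach 8.
The 43rd integer pushes some class to 8, so 6·7 + 1 = 43.

43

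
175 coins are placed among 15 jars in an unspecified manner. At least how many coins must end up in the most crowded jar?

12

The 15 jars are the holes and the 175 coins are the pigeons.
If every jar held at most 11 coins, the total would be at most 15 × 11 = 165, which is less than 175.
So some jar holds at least ⌈175/15⌉ = 12 coins.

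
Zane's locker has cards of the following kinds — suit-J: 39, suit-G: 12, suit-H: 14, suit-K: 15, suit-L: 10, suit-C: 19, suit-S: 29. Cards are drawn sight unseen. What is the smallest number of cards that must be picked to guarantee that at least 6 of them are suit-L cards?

In the worst case for collecting suit-L cards, every non-suit-L card comes out first.
There are 39 + 12 + 14 + 15 + 19 + 29 = 128 non-suit-L cards altogether.
After those, each further card must be suit-L, so 128 + 6 = 134 draws guarantee 6 suit-L cards.

134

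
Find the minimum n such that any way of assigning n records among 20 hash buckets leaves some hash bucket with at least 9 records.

With 160 records one could put exactly 8 in each of the 20 hash buckets, and no hash bucket would reach 9.
One more record must land in a hash bucket that already has 8, giving it 9.
So 20 × 8 + 1 = 161 records are required.

161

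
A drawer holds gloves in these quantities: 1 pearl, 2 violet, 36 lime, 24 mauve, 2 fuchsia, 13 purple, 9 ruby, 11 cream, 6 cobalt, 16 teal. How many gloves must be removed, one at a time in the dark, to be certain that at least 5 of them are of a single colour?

Pigeonhole: the 10 colours are the holes; the gloves drawn are the pigeons.
To avoid 5 of any one colour, the worst case takes at most 4 of each colour, or every glove of a colour that has fewer than 4.
That gives 1 + 2 + 4 + 4 + 2 + 4 + 4 + 4 + 4 + 4 = 33 gloves with no colour reaching 5.
The next glove forces some colour to 5, so 33 + 1 = 34.

34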